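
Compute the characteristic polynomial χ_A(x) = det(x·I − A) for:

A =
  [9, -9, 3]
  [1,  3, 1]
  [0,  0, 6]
x^3 - 18*x^2 + 108*x - 216

Expanding det(x·I − A) (e.g. by cofactor expansion or by noting that A is similar to its Jordan form J, which has the same characteristic polynomial as A) gives
  χ_A(x) = x^3 - 18*x^2 + 108*x - 216
which factors as (x - 6)^3. The eigenvalues (with algebraic multiplicities) are λ = 6 with multiplicity 3.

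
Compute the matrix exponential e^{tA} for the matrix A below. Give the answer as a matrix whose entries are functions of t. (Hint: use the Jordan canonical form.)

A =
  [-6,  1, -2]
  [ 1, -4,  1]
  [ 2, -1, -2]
e^{tA} =
  [t^2*exp(-4*t)/2 - 2*t*exp(-4*t) + exp(-4*t), t*exp(-4*t), t^2*exp(-4*t)/2 - 2*t*exp(-4*t)]
  [t*exp(-4*t), exp(-4*t), t*exp(-4*t)]
  [-t^2*exp(-4*t)/2 + 2*t*exp(-4*t), -t*exp(-4*t), -t^2*exp(-4*t)/2 + 2*t*exp(-4*t) + exp(-4*t)]

Strategy: write A = P · J · P⁻¹ where J is a Jordan canonical form, so e^{tA} = P · e^{tJ} · P⁻¹, and e^{tJ} can be computed block-by-block.

A has Jordan form
J =
  [-4,  1,  0]
  [ 0, -4,  1]
  [ 0,  0, -4]
(up to reordering of blocks).

Per-block formulas:
  For a 3×3 Jordan block J_3(-4): exp(t · J_3(-4)) = e^(-4t)·(I + t·N + (t^2/2)·N^2), where N is the 3×3 nilpotent shift.

After assembling e^{tJ} and conjugating by P, we get:

e^{tA} =
  [t^2*exp(-4*t)/2 - 2*t*exp(-4*t) + exp(-4*t), t*exp(-4*t), t^2*exp(-4*t)/2 - 2*t*exp(-4*t)]
  [t*exp(-4*t), exp(-4*t), t*exp(-4*t)]
  [-t^2*exp(-4*t)/2 + 2*t*exp(-4*t), -t*exp(-4*t), -t^2*exp(-4*t)/2 + 2*t*exp(-4*t) + exp(-4*t)]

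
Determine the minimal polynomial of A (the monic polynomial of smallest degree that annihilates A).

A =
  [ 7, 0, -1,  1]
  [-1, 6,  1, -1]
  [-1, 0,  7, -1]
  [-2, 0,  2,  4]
x^2 - 12*x + 36

The characteristic polynomial is χ_A(x) = (x - 6)^4, so the eigenvalues are known. The minimal polynomial is
  m_A(x) = Π_λ (x − λ)^{k_λ}
where k_λ is the size of the *largest* Jordan block for λ (equivalently, the smallest k with (A − λI)^k v = 0 for every generalised eigenvector v of λ).

  λ = 6: largest Jordan block has size 2, contributing (x − 6)^2

So m_A(x) = (x - 6)^2 = x^2 - 12*x + 36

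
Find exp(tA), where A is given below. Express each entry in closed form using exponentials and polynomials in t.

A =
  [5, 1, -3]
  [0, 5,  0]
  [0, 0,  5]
e^{tA} =
  [exp(5*t), t*exp(5*t), -3*t*exp(5*t)]
  [0, exp(5*t), 0]
  [0, 0, exp(5*t)]

Strategy: write A = P · J · P⁻¹ where J is a Jordan canonical form, so e^{tA} = P · e^{tJ} · P⁻¹, and e^{tJ} can be computed block-by-block.

A has Jordan form
J =
  [5, 1, 0]
  [0, 5, 0]
  [0, 0, 5]
(up to reordering of blocks).

Per-block formulas:
  For a 1×1 block at λ = 5: exp(t · [5]) = [e^(5t)].
  For a 2×2 Jordan block J_2(5): exp(t · J_2(5)) = e^(5t)·(I + t·N), where N is the 2×2 nilpotent shift.

After assembling e^{tJ} and conjugating by P, we get:

e^{tA} =
  [exp(5*t), t*exp(5*t), -3*t*exp(5*t)]
  [0, exp(5*t), 0]
  [0, 0, exp(5*t)]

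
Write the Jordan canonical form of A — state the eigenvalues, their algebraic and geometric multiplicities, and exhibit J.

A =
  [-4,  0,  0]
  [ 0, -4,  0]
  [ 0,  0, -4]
J_1(-4) ⊕ J_1(-4) ⊕ J_1(-4)

The characteristic polynomial is
  det(x·I − A) = x^3 + 12*x^2 + 48*x + 64 = (x + 4)^3

Eigenvalues and multiplicities (the geometric multiplicity of λ is n − rank(A − λI), which equals the number of Jordan blocks for λ):
  λ = -4: algebraic multiplicity = 3, geometric multiplicity = 3

Determining the block sizes for each eigenvalue:
  λ = -4: gm = am = 3, so every block has size 1 → block sizes [1, 1, 1]

Assembling the blocks gives a Jordan form
J =
  [-4,  0,  0]
  [ 0, -4,  0]
  [ 0,  0, -4]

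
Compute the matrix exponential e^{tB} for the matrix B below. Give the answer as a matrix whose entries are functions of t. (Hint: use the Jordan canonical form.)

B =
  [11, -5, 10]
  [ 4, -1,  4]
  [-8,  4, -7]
e^{tB} =
  [10*t*exp(t) + exp(t), -5*t*exp(t), 10*t*exp(t)]
  [4*t*exp(t), -2*t*exp(t) + exp(t), 4*t*exp(t)]
  [-8*t*exp(t), 4*t*exp(t), -8*t*exp(t) + exp(t)]

Strategy: write B = P · J · P⁻¹ where J is a Jordan canonical form, so e^{tB} = P · e^{tJ} · P⁻¹, and e^{tJ} can be computed block-by-block.

B has Jordan form
J =
  [1, 1, 0]
  [0, 1, 0]
  [0, 0, 1]
(up to reordering of blocks).

Per-block formulas:
  For a 1×1 block at λ = 1: exp(t · [1]) = [e^(1t)].
  For a 2×2 Jordan block J_2(1): exp(t · J_2(1)) = e^(1t)·(I + t·N), where N is the 2×2 nilpotent shift.

After assembling e^{tJ} and conjugating by P, we get:

e^{tB} =
  [10*t*exp(t) + exp(t), -5*t*exp(t), 10*t*exp(t)]
  [4*t*exp(t), -2*t*exp(t) + exp(t), 4*t*exp(t)]
  [-8*t*exp(t), 4*t*exp(t), -8*t*exp(t) + exp(t)]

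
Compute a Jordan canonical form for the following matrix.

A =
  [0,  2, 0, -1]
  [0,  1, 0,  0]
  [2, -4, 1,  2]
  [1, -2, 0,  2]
J_2(1) ⊕ J_1(1) ⊕ J_1(1)

The characteristic polynomial is
  det(x·I − A) = x^4 - 4*x^3 + 6*x^2 - 4*x + 1 = (x - 1)^4

Eigenvalues and multiplicities (the geometric multiplicity of λ is n − rank(A − λI), which equals the number of Jordan blocks for λ):
  λ = 1: algebraic multiplicity = 4, geometric multiplicity = 3

Determining the block sizes for each eigenvalue:
  λ = 1: 3 blocks summing to 4 forces exactly one block of size 2 and the rest size 1 → block sizes [2, 1, 1]

Assembling the blocks gives a Jordan form
J =
  [1, 1, 0, 0]
  [0, 1, 0, 0]
  [0, 0, 1, 0]
  [0, 0, 0, 1]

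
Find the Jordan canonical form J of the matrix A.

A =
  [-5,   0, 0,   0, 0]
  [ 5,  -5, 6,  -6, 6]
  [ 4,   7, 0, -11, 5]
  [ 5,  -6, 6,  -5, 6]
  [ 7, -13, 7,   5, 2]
J_3(-5) ⊕ J_1(1) ⊕ J_1(1)

The characteristic polynomial is
  det(x·I − A) = x^5 + 13*x^4 + 46*x^3 - 10*x^2 - 175*x + 125 = (x - 1)^2*(x + 5)^3

Eigenvalues and multiplicities (the geometric multiplicity of λ is n − rank(A − λI), which equals the number of Jordan blocks for λ):
  λ = -5: algebraic multiplicity = 3, geometric multiplicity = 1
  λ = 1: algebraic multiplicity = 2, geometric multiplicity = 2

Determining the block sizes for each eigenvalue:
  λ = -5: one block (gm = 1), so the single block has size am = 3 → block sizes [3]
  λ = 1: gm = am = 2, so every block has size 1 → block sizes [1, 1]

Assembling the blocks gives a Jordan form
J =
  [-5,  1,  0, 0, 0]
  [ 0, -5,  1, 0, 0]
  [ 0,  0, -5, 0, 0]
  [ 0,  0,  0, 1, 0]
  [ 0,  0,  0, 0, 1]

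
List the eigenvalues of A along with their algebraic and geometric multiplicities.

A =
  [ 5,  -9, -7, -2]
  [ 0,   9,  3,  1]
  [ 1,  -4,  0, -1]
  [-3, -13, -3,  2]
λ = 4: alg = 4, geom = 2

Step 1 — factor the characteristic polynomial to read off the algebraic multiplicities:
  χ_A(x) = (x - 4)^4

Step 2 — compute geometric multiplicities via the rank-nullity identity g(λ) = n − rank(A − λI):
  rank(A − (4)·I) = 2, so dim ker(A − (4)·I) = n − 2 = 2

Summary:
  λ = 4: algebraic multiplicity = 4, geometric multiplicity = 2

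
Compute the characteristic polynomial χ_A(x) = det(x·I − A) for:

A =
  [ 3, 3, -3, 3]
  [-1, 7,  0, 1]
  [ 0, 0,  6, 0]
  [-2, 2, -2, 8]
x^4 - 24*x^3 + 216*x^2 - 864*x + 1296

Expanding det(x·I − A) (e.g. by cofactor expansion or by noting that A is similar to its Jordan form J, which has the same characteristic polynomial as A) gives
  χ_A(x) = x^4 - 24*x^3 + 216*x^2 - 864*x + 1296
which factors as (x - 6)^4. The eigenvalues (with algebraic multiplicities) are λ = 6 with multiplicity 4.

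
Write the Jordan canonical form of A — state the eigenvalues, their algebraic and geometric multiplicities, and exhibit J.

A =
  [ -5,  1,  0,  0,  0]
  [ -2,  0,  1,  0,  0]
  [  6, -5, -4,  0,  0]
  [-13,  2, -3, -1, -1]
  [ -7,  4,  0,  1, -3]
J_3(-3) ⊕ J_2(-2)

The characteristic polynomial is
  det(x·I − A) = x^5 + 13*x^4 + 67*x^3 + 171*x^2 + 216*x + 108 = (x + 2)^2*(x + 3)^3

Eigenvalues and multiplicities (the geometric multiplicity of λ is n − rank(A − λI), which equals the number of Jordan blocks for λ):
  λ = -3: algebraic multiplicity = 3, geometric multiplicity = 1
  λ = -2: algebraic multiplicity = 2, geometric multiplicity = 1

Determining the block sizes for each eigenvalue:
  λ = -3: one block (gm = 1), so the single block has size am = 3 → block sizes [3]
  λ = -2: one block (gm = 1), so the single block has size am = 2 → block sizes [2]

Assembling the blocks gives a Jordan form
J =
  [-3,  1,  0,  0,  0]
  [ 0, -3,  1,  0,  0]
  [ 0,  0, -3,  0,  0]
  [ 0,  0,  0, -2,  1]
  [ 0,  0,  0,  0, -2]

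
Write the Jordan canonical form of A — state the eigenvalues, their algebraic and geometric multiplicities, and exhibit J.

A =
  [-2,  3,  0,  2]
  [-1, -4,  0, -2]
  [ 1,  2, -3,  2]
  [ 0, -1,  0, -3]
J_3(-3) ⊕ J_1(-3)

The characteristic polynomial is
  det(x·I − A) = x^4 + 12*x^3 + 54*x^2 + 108*x + 81 = (x + 3)^4

Eigenvalues and multiplicities (the geometric multiplicity of λ is n − rank(A − λI), which equals the number of Jordan blocks for λ):
  λ = -3: algebraic multiplicity = 4, geometric multiplicity = 2

Determining the block sizes for each eigenvalue:
  λ = -3: with am = 4 and gm = 2, the partition is not yet determined (e.g. several partitions of 4 into 2 parts exist). Let N = A − (-3)·I. Computing rank(N^1) = 2, rank(N^2) = 1, rank(N^3) = 0; the number of blocks of size ≥ j is rank(N^{j−1}) − rank(N^j), giving [2, 1, 1]. So we have 1 block(s) of size 3, 1 block(s) of size 1 → block sizes [3, 1]

Assembling the blocks gives a Jordan form
J =
  [-3,  1,  0,  0]
  [ 0, -3,  1,  0]
  [ 0,  0, -3,  0]
  [ 0,  0,  0, -3]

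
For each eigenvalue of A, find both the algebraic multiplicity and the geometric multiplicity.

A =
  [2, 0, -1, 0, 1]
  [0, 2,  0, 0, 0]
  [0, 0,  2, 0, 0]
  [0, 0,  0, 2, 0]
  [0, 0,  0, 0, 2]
λ = 2: alg = 5, geom = 4

Step 1 — factor the characteristic polynomial to read off the algebraic multiplicities:
  χ_A(x) = (x - 2)^5

Step 2 — compute geometric multiplicities via the rank-nullity identity g(λ) = n − rank(A − λI):
  rank(A − (2)·I) = 1, so dim ker(A − (2)·I) = n − 1 = 4

Summary:
  λ = 2: algebraic multiplicity = 5, geometric multiplicity = 4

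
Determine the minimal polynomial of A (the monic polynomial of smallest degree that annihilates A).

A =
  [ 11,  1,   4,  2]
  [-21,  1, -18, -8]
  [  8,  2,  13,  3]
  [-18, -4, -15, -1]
x^2 - 12*x + 36

The characteristic polynomial is χ_A(x) = (x - 6)^4, so the eigenvalues are known. The minimal polynomial is
  m_A(x) = Π_λ (x − λ)^{k_λ}
where k_λ is the size of the *largest* Jordan block for λ (equivalently, the smallest k with (A − λI)^k v = 0 for every generalised eigenvector v of λ).

  λ = 6: largest Jordan block has size 2, contributing (x − 6)^2

So m_A(x) = (x - 6)^2 = x^2 - 12*x + 36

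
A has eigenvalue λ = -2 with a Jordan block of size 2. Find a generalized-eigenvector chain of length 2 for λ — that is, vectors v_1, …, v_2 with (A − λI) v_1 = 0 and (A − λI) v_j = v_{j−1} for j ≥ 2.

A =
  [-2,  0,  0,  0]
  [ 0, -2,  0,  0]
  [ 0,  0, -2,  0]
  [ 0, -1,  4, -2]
A Jordan chain for λ = -2 of length 2:
v_1 = (0, 0, 0, -1)ᵀ
v_2 = (0, 1, 0, 0)ᵀ

Let N = A − (-2)·I. We want v_2 with N^2 v_2 = 0 but N^1 v_2 ≠ 0; then v_{j-1} := N · v_j for j = 2, …, 2.

Pick v_2 = (0, 1, 0, 0)ᵀ.
Then v_1 = N · v_2 = (0, 0, 0, -1)ᵀ.

Sanity check: (A − (-2)·I) v_1 = (0, 0, 0, 0)ᵀ = 0. ✓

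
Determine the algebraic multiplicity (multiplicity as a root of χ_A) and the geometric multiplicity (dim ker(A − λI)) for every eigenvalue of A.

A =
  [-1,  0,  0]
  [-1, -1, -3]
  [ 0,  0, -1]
λ = -1: alg = 3, geom = 2

Step 1 — factor the characteristic polynomial to read off the algebraic multiplicities:
  χ_A(x) = (x + 1)^3

Step 2 — compute geometric multiplicities via the rank-nullity identity g(λ) = n − rank(A − λI):
  rank(A − (-1)·I) = 1, so dim ker(A − (-1)·I) = n − 1 = 2

Summary:
  λ = -1: algebraic multiplicity = 3, geometric multiplicity = 2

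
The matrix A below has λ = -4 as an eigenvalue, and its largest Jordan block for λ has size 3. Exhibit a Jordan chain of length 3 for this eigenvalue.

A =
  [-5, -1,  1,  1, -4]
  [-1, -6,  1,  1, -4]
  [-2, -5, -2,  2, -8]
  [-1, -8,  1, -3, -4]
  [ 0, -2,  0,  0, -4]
A Jordan chain for λ = -4 of length 3:
v_1 = (-1, 0, 1, 6, 2)ᵀ
v_2 = (-1, -1, -2, -1, 0)ᵀ
v_3 = (1, 0, 0, 0, 0)ᵀ

Let N = A − (-4)·I. We want v_3 with N^3 v_3 = 0 but N^2 v_3 ≠ 0; then v_{j-1} := N · v_j for j = 3, …, 2.

Pick v_3 = (1, 0, 0, 0, 0)ᵀ.
Then v_2 = N · v_3 = (-1, -1, -2, -1, 0)ᵀ.
Then v_1 = N · v_2 = (-1, 0, 1, 6, 2)ᵀ.

Sanity check: (A − (-4)·I) v_1 = (0, 0, 0, 0, 0)ᵀ = 0. ✓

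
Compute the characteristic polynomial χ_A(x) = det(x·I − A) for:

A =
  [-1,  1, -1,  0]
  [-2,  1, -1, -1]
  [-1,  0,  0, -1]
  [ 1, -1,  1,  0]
x^4

Expanding det(x·I − A) (e.g. by cofactor expansion or by noting that A is similar to its Jordan form J, which has the same characteristic polynomial as A) gives
  χ_A(x) = x^4
which factors as x^4. The eigenvalues (with algebraic multiplicities) are λ = 0 with multiplicity 4.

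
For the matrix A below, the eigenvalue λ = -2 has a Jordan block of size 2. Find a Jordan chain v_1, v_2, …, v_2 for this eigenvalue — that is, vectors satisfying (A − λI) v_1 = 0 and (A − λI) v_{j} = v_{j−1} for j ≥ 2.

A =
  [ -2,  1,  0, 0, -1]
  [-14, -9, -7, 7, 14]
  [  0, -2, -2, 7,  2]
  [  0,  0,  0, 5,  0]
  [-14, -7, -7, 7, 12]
A Jordan chain for λ = -2 of length 2:
v_1 = (-2, 0, 4, 0, 0)ᵀ
v_2 = (1, -2, 0, 0, 0)ᵀ

Let N = A − (-2)·I. We want v_2 with N^2 v_2 = 0 but N^1 v_2 ≠ 0; then v_{j-1} := N · v_j for j = 2, …, 2.

Pick v_2 = (1, -2, 0, 0, 0)ᵀ.
Then v_1 = N · v_2 = (-2, 0, 4, 0, 0)ᵀ.

Sanity check: (A − (-2)·I) v_1 = (0, 0, 0, 0, 0)ᵀ = 0. ✓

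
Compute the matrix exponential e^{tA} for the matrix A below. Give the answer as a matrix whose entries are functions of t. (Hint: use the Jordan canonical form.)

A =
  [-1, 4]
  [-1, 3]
e^{tA} =
  [-2*t*exp(t) + exp(t), 4*t*exp(t)]
  [-t*exp(t), 2*t*exp(t) + exp(t)]

Strategy: write A = P · J · P⁻¹ where J is a Jordan canonical form, so e^{tA} = P · e^{tJ} · P⁻¹, and e^{tJ} can be computed block-by-block.

A has Jordan form
J =
  [1, 1]
  [0, 1]
(up to reordering of blocks).

Per-block formulas:
  For a 2×2 Jordan block J_2(1): exp(t · J_2(1)) = e^(1t)·(I + t·N), where N is the 2×2 nilpotent shift.

After assembling e^{tJ} and conjugating by P, we get:

e^{tA} =
  [-2*t*exp(t) + exp(t), 4*t*exp(t)]
  [-t*exp(t), 2*t*exp(t) + exp(t)]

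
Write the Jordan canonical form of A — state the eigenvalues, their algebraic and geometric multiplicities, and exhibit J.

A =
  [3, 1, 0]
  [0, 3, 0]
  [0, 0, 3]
J_2(3) ⊕ J_1(3)

The characteristic polynomial is
  det(x·I − A) = x^3 - 9*x^2 + 27*x - 27 = (x - 3)^3

Eigenvalues and multiplicities (the geometric multiplicity of λ is n − rank(A − λI), which equals the number of Jordan blocks for λ):
  λ = 3: algebraic multiplicity = 3, geometric multiplicity = 2

Determining the block sizes for each eigenvalue:
  λ = 3: 2 blocks summing to 3 forces exactly one block of size 2 and the rest size 1 → block sizes [2, 1]

Assembling the blocks gives a Jordan form
J =
  [3, 1, 0]
  [0, 3, 0]
  [0, 0, 3]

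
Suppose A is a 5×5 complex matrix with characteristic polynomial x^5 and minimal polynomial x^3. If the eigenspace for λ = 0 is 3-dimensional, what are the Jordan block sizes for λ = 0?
Block sizes for λ = 0: [3, 1, 1]

Step 1 — from the characteristic polynomial, algebraic multiplicity of λ = 0 is 5. From dim ker(A − (0)·I) = 3, there are exactly 3 Jordan blocks for λ = 0.
Step 2 — from the minimal polynomial, the factor (x − 0)^3 tells us the largest block for λ = 0 has size 3.
Step 3 — with total size 5, 3 blocks, and largest block 3, the block sizes (in nonincreasing order) are [3, 1, 1].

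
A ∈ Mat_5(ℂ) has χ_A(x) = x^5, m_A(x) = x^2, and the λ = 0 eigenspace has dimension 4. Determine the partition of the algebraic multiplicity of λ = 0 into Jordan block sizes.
Block sizes for λ = 0: [2, 1, 1, 1]

Step 1 — from the characteristic polynomial, algebraic multiplicity of λ = 0 is 5. From dim ker(A − (0)·I) = 4, there are exactly 4 Jordan blocks for λ = 0.
Step 2 — from the minimal polynomial, the factor (x − 0)^2 tells us the largest block for λ = 0 has size 2.
Step 3 — with total size 5, 4 blocks, and largest block 2, the block sizes (in nonincreasing order) are [2, 1, 1, 1].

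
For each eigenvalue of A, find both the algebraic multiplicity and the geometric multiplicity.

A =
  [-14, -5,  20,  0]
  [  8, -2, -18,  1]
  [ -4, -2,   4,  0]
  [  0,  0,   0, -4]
λ = -4: alg = 4, geom = 2

Step 1 — factor the characteristic polynomial to read off the algebraic multiplicities:
  χ_A(x) = (x + 4)^4

Step 2 — compute geometric multiplicities via the rank-nullity identity g(λ) = n − rank(A − λI):
  rank(A − (-4)·I) = 2, so dim ker(A − (-4)·I) = n − 2 = 2

Summary:
  λ = -4: algebraic multiplicity = 4, geometric multiplicity = 2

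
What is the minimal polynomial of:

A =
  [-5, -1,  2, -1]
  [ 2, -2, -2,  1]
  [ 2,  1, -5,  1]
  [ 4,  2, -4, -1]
x^2 + 7*x + 12

The characteristic polynomial is χ_A(x) = (x + 3)^3*(x + 4), so the eigenvalues are known. The minimal polynomial is
  m_A(x) = Π_λ (x − λ)^{k_λ}
where k_λ is the size of the *largest* Jordan block for λ (equivalently, the smallest k with (A − λI)^k v = 0 for every generalised eigenvector v of λ).

  λ = -4: largest Jordan block has size 1, contributing (x + 4)
  λ = -3: largest Jordan block has size 1, contributing (x + 3)

So m_A(x) = (x + 3)*(x + 4) = x^2 + 7*x + 12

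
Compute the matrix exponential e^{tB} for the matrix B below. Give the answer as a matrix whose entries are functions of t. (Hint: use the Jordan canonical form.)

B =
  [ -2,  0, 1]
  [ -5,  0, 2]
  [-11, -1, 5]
e^{tB} =
  [-t^2*exp(t) - 3*t*exp(t) + exp(t), -t^2*exp(t)/2, t^2*exp(t)/2 + t*exp(t)]
  [-t^2*exp(t) - 5*t*exp(t), -t^2*exp(t)/2 - t*exp(t) + exp(t), t^2*exp(t)/2 + 2*t*exp(t)]
  [-3*t^2*exp(t) - 11*t*exp(t), -3*t^2*exp(t)/2 - t*exp(t), 3*t^2*exp(t)/2 + 4*t*exp(t) + exp(t)]

Strategy: write B = P · J · P⁻¹ where J is a Jordan canonical form, so e^{tB} = P · e^{tJ} · P⁻¹, and e^{tJ} can be computed block-by-block.

B has Jordan form
J =
  [1, 1, 0]
  [0, 1, 1]
  [0, 0, 1]
(up to reordering of blocks).

Per-block formulas:
  For a 3×3 Jordan block J_3(1): exp(t · J_3(1)) = e^(1t)·(I + t·N + (t^2/2)·N^2), where N is the 3×3 nilpotent shift.

After assembling e^{tJ} and conjugating by P, we get:

e^{tB} =
  [-t^2*exp(t) - 3*t*exp(t) + exp(t), -t^2*exp(t)/2, t^2*exp(t)/2 + t*exp(t)]
  [-t^2*exp(t) - 5*t*exp(t), -t^2*exp(t)/2 - t*exp(t) + exp(t), t^2*exp(t)/2 + 2*t*exp(t)]
  [-3*t^2*exp(t) - 11*t*exp(t), -3*t^2*exp(t)/2 - t*exp(t), 3*t^2*exp(t)/2 + 4*t*exp(t) + exp(t)]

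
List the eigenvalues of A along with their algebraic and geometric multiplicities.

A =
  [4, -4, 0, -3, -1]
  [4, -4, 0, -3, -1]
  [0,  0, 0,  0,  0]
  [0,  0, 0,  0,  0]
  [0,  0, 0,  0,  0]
λ = 0: alg = 5, geom = 4

Step 1 — factor the characteristic polynomial to read off the algebraic multiplicities:
  χ_A(x) = x^5

Step 2 — compute geometric multiplicities via the rank-nullity identity g(λ) = n − rank(A − λI):
  rank(A − (0)·I) = 1, so dim ker(A − (0)·I) = n − 1 = 4

Summary:
  λ = 0: algebraic multiplicity = 5, geometric multiplicity = 4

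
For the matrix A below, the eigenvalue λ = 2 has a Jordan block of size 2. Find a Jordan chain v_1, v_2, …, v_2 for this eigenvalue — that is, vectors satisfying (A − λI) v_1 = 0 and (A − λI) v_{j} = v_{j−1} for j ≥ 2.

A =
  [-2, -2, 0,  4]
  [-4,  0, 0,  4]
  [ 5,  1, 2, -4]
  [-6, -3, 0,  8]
A Jordan chain for λ = 2 of length 2:
v_1 = (-4, -4, 5, -6)ᵀ
v_2 = (1, 0, 0, 0)ᵀ

Let N = A − (2)·I. We want v_2 with N^2 v_2 = 0 but N^1 v_2 ≠ 0; then v_{j-1} := N · v_j for j = 2, …, 2.

Pick v_2 = (1, 0, 0, 0)ᵀ.
Then v_1 = N · v_2 = (-4, -4, 5, -6)ᵀ.

Sanity check: (A − (2)·I) v_1 = (0, 0, 0, 0)ᵀ = 0. ✓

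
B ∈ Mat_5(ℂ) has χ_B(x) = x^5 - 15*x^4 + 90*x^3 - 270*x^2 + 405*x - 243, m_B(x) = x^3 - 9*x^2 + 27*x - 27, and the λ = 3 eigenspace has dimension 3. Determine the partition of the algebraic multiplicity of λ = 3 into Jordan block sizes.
Block sizes for λ = 3: [3, 1, 1]

Step 1 — from the characteristic polynomial, algebraic multiplicity of λ = 3 is 5. From dim ker(B − (3)·I) = 3, there are exactly 3 Jordan blocks for λ = 3.
Step 2 — from the minimal polynomial, the factor (x − 3)^3 tells us the largest block for λ = 3 has size 3.
Step 3 — with total size 5, 3 blocks, and largest block 3, the block sizes (in nonincreasing order) are [3, 1, 1].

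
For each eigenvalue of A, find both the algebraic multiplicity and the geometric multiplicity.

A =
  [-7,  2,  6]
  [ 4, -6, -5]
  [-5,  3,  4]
λ = -3: alg = 3, geom = 1

Step 1 — factor the characteristic polynomial to read off the algebraic multiplicities:
  χ_A(x) = (x + 3)^3

Step 2 — compute geometric multiplicities via the rank-nullity identity g(λ) = n − rank(A − λI):
  rank(A − (-3)·I) = 2, so dim ker(A − (-3)·I) = n − 2 = 1

Summary:
  λ = -3: algebraic multiplicity = 3, geometric multiplicity = 1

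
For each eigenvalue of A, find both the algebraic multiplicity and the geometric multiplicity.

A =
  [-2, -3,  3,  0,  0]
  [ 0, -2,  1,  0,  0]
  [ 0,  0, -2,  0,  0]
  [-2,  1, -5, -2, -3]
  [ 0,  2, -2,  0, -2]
λ = -2: alg = 5, geom = 2

Step 1 — factor the characteristic polynomial to read off the algebraic multiplicities:
  χ_A(x) = (x + 2)^5

Step 2 — compute geometric multiplicities via the rank-nullity identity g(λ) = n − rank(A − λI):
  rank(A − (-2)·I) = 3, so dim ker(A − (-2)·I) = n − 3 = 2

Summary:
  λ = -2: algebraic multiplicity = 5, geometric multiplicity = 2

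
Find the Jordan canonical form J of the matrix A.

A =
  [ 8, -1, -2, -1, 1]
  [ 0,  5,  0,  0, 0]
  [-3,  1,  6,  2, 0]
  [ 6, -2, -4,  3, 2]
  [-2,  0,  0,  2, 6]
J_1(5) ⊕ J_1(5) ⊕ J_3(6)

The characteristic polynomial is
  det(x·I − A) = x^5 - 28*x^4 + 313*x^3 - 1746*x^2 + 4860*x - 5400 = (x - 6)^3*(x - 5)^2

Eigenvalues and multiplicities (the geometric multiplicity of λ is n − rank(A − λI), which equals the number of Jordan blocks for λ):
  λ = 5: algebraic multiplicity = 2, geometric multiplicity = 2
  λ = 6: algebraic multiplicity = 3, geometric multiplicity = 1

Determining the block sizes for each eigenvalue:
  λ = 5: gm = am = 2, so every block has size 1 → block sizes [1, 1]
  λ = 6: one block (gm = 1), so the single block has size am = 3 → block sizes [3]

Assembling the blocks gives a Jordan form
J =
  [5, 0, 0, 0, 0]
  [0, 5, 0, 0, 0]
  [0, 0, 6, 1, 0]
  [0, 0, 0, 6, 1]
  [0, 0, 0, 0, 6]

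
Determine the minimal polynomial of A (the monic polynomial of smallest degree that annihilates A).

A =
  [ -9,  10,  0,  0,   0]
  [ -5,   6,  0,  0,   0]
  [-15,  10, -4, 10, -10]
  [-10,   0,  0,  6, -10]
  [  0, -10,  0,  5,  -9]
x^2 + 3*x - 4

The characteristic polynomial is χ_A(x) = (x - 1)^2*(x + 4)^3, so the eigenvalues are known. The minimal polynomial is
  m_A(x) = Π_λ (x − λ)^{k_λ}
where k_λ is the size of the *largest* Jordan block for λ (equivalently, the smallest k with (A − λI)^k v = 0 for every generalised eigenvector v of λ).

  λ = -4: largest Jordan block has size 1, contributing (x + 4)
  λ = 1: largest Jordan block has size 1, contributing (x − 1)

So m_A(x) = (x - 1)*(x + 4) = x^2 + 3*x - 4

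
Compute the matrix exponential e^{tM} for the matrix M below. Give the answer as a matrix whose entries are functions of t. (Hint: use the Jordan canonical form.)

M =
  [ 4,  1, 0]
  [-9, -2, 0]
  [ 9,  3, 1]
e^{tM} =
  [3*t*exp(t) + exp(t), t*exp(t), 0]
  [-9*t*exp(t), -3*t*exp(t) + exp(t), 0]
  [9*t*exp(t), 3*t*exp(t), exp(t)]

Strategy: write M = P · J · P⁻¹ where J is a Jordan canonical form, so e^{tM} = P · e^{tJ} · P⁻¹, and e^{tJ} can be computed block-by-block.

M has Jordan form
J =
  [1, 1, 0]
  [0, 1, 0]
  [0, 0, 1]
(up to reordering of blocks).

Per-block formulas:
  For a 1×1 block at λ = 1: exp(t · [1]) = [e^(1t)].
  For a 2×2 Jordan block J_2(1): exp(t · J_2(1)) = e^(1t)·(I + t·N), where N is the 2×2 nilpotent shift.

After assembling e^{tJ} and conjugating by P, we get:

e^{tM} =
  [3*t*exp(t) + exp(t), t*exp(t), 0]
  [-9*t*exp(t), -3*t*exp(t) + exp(t), 0]
  [9*t*exp(t), 3*t*exp(t), exp(t)]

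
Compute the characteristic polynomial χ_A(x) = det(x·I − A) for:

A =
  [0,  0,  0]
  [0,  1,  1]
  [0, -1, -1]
x^3

Expanding det(x·I − A) (e.g. by cofactor expansion or by noting that A is similar to its Jordan form J, which has the same characteristic polynomial as A) gives
  χ_A(x) = x^3
which factors as x^3. The eigenvalues (with algebraic multiplicities) are λ = 0 with multiplicity 3.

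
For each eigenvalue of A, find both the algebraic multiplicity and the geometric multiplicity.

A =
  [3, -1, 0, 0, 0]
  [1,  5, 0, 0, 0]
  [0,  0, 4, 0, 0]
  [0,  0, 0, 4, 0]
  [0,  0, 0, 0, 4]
λ = 4: alg = 5, geom = 4

Step 1 — factor the characteristic polynomial to read off the algebraic multiplicities:
  χ_A(x) = (x - 4)^5

Step 2 — compute geometric multiplicities via the rank-nullity identity g(λ) = n − rank(A − λI):
  rank(A − (4)·I) = 1, so dim ker(A − (4)·I) = n − 1 = 4

Summary:
  λ = 4: algebraic multiplicity = 5, geometric multiplicity = 4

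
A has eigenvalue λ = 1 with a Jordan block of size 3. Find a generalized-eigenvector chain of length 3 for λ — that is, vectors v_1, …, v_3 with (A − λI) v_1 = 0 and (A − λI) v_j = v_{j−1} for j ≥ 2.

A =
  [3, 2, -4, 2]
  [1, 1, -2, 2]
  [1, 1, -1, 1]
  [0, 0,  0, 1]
A Jordan chain for λ = 1 of length 3:
v_1 = (2, 0, 1, 0)ᵀ
v_2 = (2, 1, 1, 0)ᵀ
v_3 = (1, 0, 0, 0)ᵀ

Let N = A − (1)·I. We want v_3 with N^3 v_3 = 0 but N^2 v_3 ≠ 0; then v_{j-1} := N · v_j for j = 3, …, 2.

Pick v_3 = (1, 0, 0, 0)ᵀ.
Then v_2 = N · v_3 = (2, 1, 1, 0)ᵀ.
Then v_1 = N · v_2 = (2, 0, 1, 0)ᵀ.

Sanity check: (A − (1)·I) v_1 = (0, 0, 0, 0)ᵀ = 0. ✓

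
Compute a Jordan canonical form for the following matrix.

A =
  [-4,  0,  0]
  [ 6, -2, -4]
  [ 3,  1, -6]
J_2(-4) ⊕ J_1(-4)

The characteristic polynomial is
  det(x·I − A) = x^3 + 12*x^2 + 48*x + 64 = (x + 4)^3

Eigenvalues and multiplicities (the geometric multiplicity of λ is n − rank(A − λI), which equals the number of Jordan blocks for λ):
  λ = -4: algebraic multiplicity = 3, geometric multiplicity = 2

Determining the block sizes for each eigenvalue:
  λ = -4: 2 blocks summing to 3 forces exactly one block of size 2 and the rest size 1 → block sizes [2, 1]

Assembling the blocks gives a Jordan form
J =
  [-4,  1,  0]
  [ 0, -4,  0]
  [ 0,  0, -4]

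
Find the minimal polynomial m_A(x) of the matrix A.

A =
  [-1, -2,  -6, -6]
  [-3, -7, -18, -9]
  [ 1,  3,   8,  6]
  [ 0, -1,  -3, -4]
x^3 + 3*x^2 + 3*x + 1

The characteristic polynomial is χ_A(x) = (x + 1)^4, so the eigenvalues are known. The minimal polynomial is
  m_A(x) = Π_λ (x − λ)^{k_λ}
where k_λ is the size of the *largest* Jordan block for λ (equivalently, the smallest k with (A − λI)^k v = 0 for every generalised eigenvector v of λ).

  λ = -1: largest Jordan block has size 3, contributing (x + 1)^3

So m_A(x) = (x + 1)^3 = x^3 + 3*x^2 + 3*x + 1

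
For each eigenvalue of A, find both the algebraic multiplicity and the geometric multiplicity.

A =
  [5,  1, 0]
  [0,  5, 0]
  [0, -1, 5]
λ = 5: alg = 3, geom = 2

Step 1 — factor the characteristic polynomial to read off the algebraic multiplicities:
  χ_A(x) = (x - 5)^3

Step 2 — compute geometric multiplicities via the rank-nullity identity g(λ) = n − rank(A − λI):
  rank(A − (5)·I) = 1, so dim ker(A − (5)·I) = n − 1 = 2

Summary:
  λ = 5: algebraic multiplicity = 3, geometric multiplicity = 2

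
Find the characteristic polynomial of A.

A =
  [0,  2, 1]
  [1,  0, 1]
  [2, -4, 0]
x^3

Expanding det(x·I − A) (e.g. by cofactor expansion or by noting that A is similar to its Jordan form J, which has the same characteristic polynomial as A) gives
  χ_A(x) = x^3
which factors as x^3. The eigenvalues (with algebraic multiplicities) are λ = 0 with multiplicity 3.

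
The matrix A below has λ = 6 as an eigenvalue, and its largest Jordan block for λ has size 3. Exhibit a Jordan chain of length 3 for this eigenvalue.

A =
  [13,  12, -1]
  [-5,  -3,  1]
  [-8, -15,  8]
A Jordan chain for λ = 6 of length 3:
v_1 = (-3, 2, 3)ᵀ
v_2 = (7, -5, -8)ᵀ
v_3 = (1, 0, 0)ᵀ

Let N = A − (6)·I. We want v_3 with N^3 v_3 = 0 but N^2 v_3 ≠ 0; then v_{j-1} := N · v_j for j = 3, …, 2.

Pick v_3 = (1, 0, 0)ᵀ.
Then v_2 = N · v_3 = (7, -5, -8)ᵀ.
Then v_1 = N · v_2 = (-3, 2, 3)ᵀ.

Sanity check: (A − (6)·I) v_1 = (0, 0, 0)ᵀ = 0. ✓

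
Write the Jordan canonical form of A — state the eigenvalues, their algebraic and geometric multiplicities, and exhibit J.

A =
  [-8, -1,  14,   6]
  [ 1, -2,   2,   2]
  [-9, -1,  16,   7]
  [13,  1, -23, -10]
J_2(-1) ⊕ J_2(-1)

The characteristic polynomial is
  det(x·I − A) = x^4 + 4*x^3 + 6*x^2 + 4*x + 1 = (x + 1)^4

Eigenvalues and multiplicities (the geometric multiplicity of λ is n − rank(A − λI), which equals the number of Jordan blocks for λ):
  λ = -1: algebraic multiplicity = 4, geometric multiplicity = 2

Determining the block sizes for each eigenvalue:
  λ = -1: with am = 4 and gm = 2, the partition is not yet determined (e.g. several partitions of 4 into 2 parts exist). Let N = A − (-1)·I. Computing rank(N^1) = 2, rank(N^2) = 0; the number of blocks of size ≥ j is rank(N^{j−1}) − rank(N^j), giving [2, 2]. So we have 2 block(s) of size 2 → block sizes [2, 2]

Assembling the blocks gives a Jordan form
J =
  [-1,  1,  0,  0]
  [ 0, -1,  0,  0]
  [ 0,  0, -1,  1]
  [ 0,  0,  0, -1]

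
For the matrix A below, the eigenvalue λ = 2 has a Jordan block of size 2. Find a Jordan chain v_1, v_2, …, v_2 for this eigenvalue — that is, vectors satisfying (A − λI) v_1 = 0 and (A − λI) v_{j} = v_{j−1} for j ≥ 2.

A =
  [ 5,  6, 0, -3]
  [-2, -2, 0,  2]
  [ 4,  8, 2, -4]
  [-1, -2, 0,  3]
A Jordan chain for λ = 2 of length 2:
v_1 = (3, -2, 4, -1)ᵀ
v_2 = (1, 0, 0, 0)ᵀ

Let N = A − (2)·I. We want v_2 with N^2 v_2 = 0 but N^1 v_2 ≠ 0; then v_{j-1} := N · v_j for j = 2, …, 2.

Pick v_2 = (1, 0, 0, 0)ᵀ.
Then v_1 = N · v_2 = (3, -2, 4, -1)ᵀ.

Sanity check: (A − (2)·I) v_1 = (0, 0, 0, 0)ᵀ = 0. ✓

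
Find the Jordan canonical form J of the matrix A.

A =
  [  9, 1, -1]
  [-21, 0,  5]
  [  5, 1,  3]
J_3(4)

The characteristic polynomial is
  det(x·I − A) = x^3 - 12*x^2 + 48*x - 64 = (x - 4)^3

Eigenvalues and multiplicities (the geometric multiplicity of λ is n − rank(A − λI), which equals the number of Jordan blocks for λ):
  λ = 4: algebraic multiplicity = 3, geometric multiplicity = 1

Determining the block sizes for each eigenvalue:
  λ = 4: one block (gm = 1), so the single block has size am = 3 → block sizes [3]

Assembling the blocks gives a Jordan form
J =
  [4, 1, 0]
  [0, 4, 1]
  [0, 0, 4]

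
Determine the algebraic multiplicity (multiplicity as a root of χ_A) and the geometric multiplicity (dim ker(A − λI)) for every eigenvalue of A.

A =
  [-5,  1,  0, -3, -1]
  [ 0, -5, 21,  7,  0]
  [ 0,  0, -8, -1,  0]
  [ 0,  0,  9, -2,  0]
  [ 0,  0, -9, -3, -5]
λ = -5: alg = 5, geom = 3

Step 1 — factor the characteristic polynomial to read off the algebraic multiplicities:
  χ_A(x) = (x + 5)^5

Step 2 — compute geometric multiplicities via the rank-nullity identity g(λ) = n − rank(A − λI):
  rank(A − (-5)·I) = 2, so dim ker(A − (-5)·I) = n − 2 = 3

Summary:
  λ = -5: algebraic multiplicity = 5, geometric multiplicity = 3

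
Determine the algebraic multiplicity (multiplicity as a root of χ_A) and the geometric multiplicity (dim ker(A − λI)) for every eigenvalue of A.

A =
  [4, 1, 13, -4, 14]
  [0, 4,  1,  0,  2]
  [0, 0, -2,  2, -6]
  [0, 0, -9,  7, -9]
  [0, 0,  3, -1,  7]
λ = 4: alg = 5, geom = 2

Step 1 — factor the characteristic polynomial to read off the algebraic multiplicities:
  χ_A(x) = (x - 4)^5

Step 2 — compute geometric multiplicities via the rank-nullity identity g(λ) = n − rank(A − λI):
  rank(A − (4)·I) = 3, so dim ker(A − (4)·I) = n − 3 = 2

Summary:
  λ = 4: algebraic multiplicity = 5, geometric multiplicity = 2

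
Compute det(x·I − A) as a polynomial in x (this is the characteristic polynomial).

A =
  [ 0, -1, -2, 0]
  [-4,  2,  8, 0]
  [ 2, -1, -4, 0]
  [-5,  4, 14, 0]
x^4 + 2*x^3

Expanding det(x·I − A) (e.g. by cofactor expansion or by noting that A is similar to its Jordan form J, which has the same characteristic polynomial as A) gives
  χ_A(x) = x^4 + 2*x^3
which factors as x^3*(x + 2). The eigenvalues (with algebraic multiplicities) are λ = -2 with multiplicity 1, λ = 0 with multiplicity 3.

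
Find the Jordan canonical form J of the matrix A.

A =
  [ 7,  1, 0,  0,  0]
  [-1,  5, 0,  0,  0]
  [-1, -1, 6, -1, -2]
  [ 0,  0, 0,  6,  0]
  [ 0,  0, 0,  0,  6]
J_2(6) ⊕ J_2(6) ⊕ J_1(6)

The characteristic polynomial is
  det(x·I − A) = x^5 - 30*x^4 + 360*x^3 - 2160*x^2 + 6480*x - 7776 = (x - 6)^5

Eigenvalues and multiplicities (the geometric multiplicity of λ is n − rank(A − λI), which equals the number of Jordan blocks for λ):
  λ = 6: algebraic multiplicity = 5, geometric multiplicity = 3

Determining the block sizes for each eigenvalue:
  λ = 6: with am = 5 and gm = 3, the partition is not yet determined (e.g. several partitions of 5 into 3 parts exist). Let N = A − (6)·I. Computing rank(N^1) = 2, rank(N^2) = 0; the number of blocks of size ≥ j is rank(N^{j−1}) − rank(N^j), giving [3, 2]. So we have 2 block(s) of size 2, 1 block(s) of size 1 → block sizes [2, 2, 1]

Assembling the blocks gives a Jordan form
J =
  [6, 1, 0, 0, 0]
  [0, 6, 0, 0, 0]
  [0, 0, 6, 1, 0]
  [0, 0, 0, 6, 0]
  [0, 0, 0, 0, 6]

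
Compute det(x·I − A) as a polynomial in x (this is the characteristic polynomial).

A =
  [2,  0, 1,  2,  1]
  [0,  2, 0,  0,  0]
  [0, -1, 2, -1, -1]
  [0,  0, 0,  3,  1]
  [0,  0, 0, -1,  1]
x^5 - 10*x^4 + 40*x^3 - 80*x^2 + 80*x - 32

Expanding det(x·I − A) (e.g. by cofactor expansion or by noting that A is similar to its Jordan form J, which has the same characteristic polynomial as A) gives
  χ_A(x) = x^5 - 10*x^4 + 40*x^3 - 80*x^2 + 80*x - 32
which factors as (x - 2)^5. The eigenvalues (with algebraic multiplicities) are λ = 2 with multiplicity 5.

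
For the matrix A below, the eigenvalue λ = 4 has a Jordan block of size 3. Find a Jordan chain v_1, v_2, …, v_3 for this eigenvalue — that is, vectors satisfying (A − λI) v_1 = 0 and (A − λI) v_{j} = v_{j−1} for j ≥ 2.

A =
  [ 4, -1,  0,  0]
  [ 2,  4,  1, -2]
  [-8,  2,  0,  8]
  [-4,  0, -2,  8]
A Jordan chain for λ = 4 of length 3:
v_1 = (-2, 0, 4, 0)ᵀ
v_2 = (0, 2, -8, -4)ᵀ
v_3 = (1, 0, 0, 0)ᵀ

Let N = A − (4)·I. We want v_3 with N^3 v_3 = 0 but N^2 v_3 ≠ 0; then v_{j-1} := N · v_j for j = 3, …, 2.

Pick v_3 = (1, 0, 0, 0)ᵀ.
Then v_2 = N · v_3 = (0, 2, -8, -4)ᵀ.
Then v_1 = N · v_2 = (-2, 0, 4, 0)ᵀ.

Sanity check: (A − (4)·I) v_1 = (0, 0, 0, 0)ᵀ = 0. ✓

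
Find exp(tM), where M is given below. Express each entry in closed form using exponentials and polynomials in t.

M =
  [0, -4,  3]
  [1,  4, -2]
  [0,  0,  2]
e^{tM} =
  [-2*t*exp(2*t) + exp(2*t), -4*t*exp(2*t), t^2*exp(2*t) + 3*t*exp(2*t)]
  [t*exp(2*t), 2*t*exp(2*t) + exp(2*t), -t^2*exp(2*t)/2 - 2*t*exp(2*t)]
  [0, 0, exp(2*t)]

Strategy: write M = P · J · P⁻¹ where J is a Jordan canonical form, so e^{tM} = P · e^{tJ} · P⁻¹, and e^{tJ} can be computed block-by-block.

M has Jordan form
J =
  [2, 1, 0]
  [0, 2, 1]
  [0, 0, 2]
(up to reordering of blocks).

Per-block formulas:
  For a 3×3 Jordan block J_3(2): exp(t · J_3(2)) = e^(2t)·(I + t·N + (t^2/2)·N^2), where N is the 3×3 nilpotent shift.

After assembling e^{tJ} and conjugating by P, we get:

e^{tM} =
  [-2*t*exp(2*t) + exp(2*t), -4*t*exp(2*t), t^2*exp(2*t) + 3*t*exp(2*t)]
  [t*exp(2*t), 2*t*exp(2*t) + exp(2*t), -t^2*exp(2*t)/2 - 2*t*exp(2*t)]
  [0, 0, exp(2*t)]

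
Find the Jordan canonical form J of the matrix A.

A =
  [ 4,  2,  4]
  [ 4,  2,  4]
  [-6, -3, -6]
J_2(0) ⊕ J_1(0)

The characteristic polynomial is
  det(x·I − A) = x^3

Eigenvalues and multiplicities (the geometric multiplicity of λ is n − rank(A − λI), which equals the number of Jordan blocks for λ):
  λ = 0: algebraic multiplicity = 3, geometric multiplicity = 2

Determining the block sizes for each eigenvalue:
  λ = 0: 2 blocks summing to 3 forces exactly one block of size 2 and the rest size 1 → block sizes [2, 1]

Assembling the blocks gives a Jordan form
J =
  [0, 1, 0]
  [0, 0, 0]
  [0, 0, 0]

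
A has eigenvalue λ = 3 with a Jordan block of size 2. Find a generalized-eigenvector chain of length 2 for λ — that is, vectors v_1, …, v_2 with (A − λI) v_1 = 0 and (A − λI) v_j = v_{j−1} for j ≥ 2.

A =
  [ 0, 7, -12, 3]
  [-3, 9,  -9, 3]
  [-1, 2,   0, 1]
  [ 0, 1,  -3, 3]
A Jordan chain for λ = 3 of length 2:
v_1 = (-3, -3, -1, 0)ᵀ
v_2 = (1, 0, 0, 0)ᵀ

Let N = A − (3)·I. We want v_2 with N^2 v_2 = 0 but N^1 v_2 ≠ 0; then v_{j-1} := N · v_j for j = 2, …, 2.

Pick v_2 = (1, 0, 0, 0)ᵀ.
Then v_1 = N · v_2 = (-3, -3, -1, 0)ᵀ.

Sanity check: (A − (3)·I) v_1 = (0, 0, 0, 0)ᵀ = 0. ✓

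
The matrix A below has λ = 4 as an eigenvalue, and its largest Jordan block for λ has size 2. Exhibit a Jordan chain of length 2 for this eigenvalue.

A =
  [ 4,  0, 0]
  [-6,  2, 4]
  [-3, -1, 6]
A Jordan chain for λ = 4 of length 2:
v_1 = (0, -6, -3)ᵀ
v_2 = (1, 0, 0)ᵀ

Let N = A − (4)·I. We want v_2 with N^2 v_2 = 0 but N^1 v_2 ≠ 0; then v_{j-1} := N · v_j for j = 2, …, 2.

Pick v_2 = (1, 0, 0)ᵀ.
Then v_1 = N · v_2 = (0, -6, -3)ᵀ.

Sanity check: (A − (4)·I) v_1 = (0, 0, 0)ᵀ = 0. ✓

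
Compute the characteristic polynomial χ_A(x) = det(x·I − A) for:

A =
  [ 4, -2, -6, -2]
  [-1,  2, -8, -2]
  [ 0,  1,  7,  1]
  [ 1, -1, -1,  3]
x^4 - 16*x^3 + 96*x^2 - 256*x + 256

Expanding det(x·I − A) (e.g. by cofactor expansion or by noting that A is similar to its Jordan form J, which has the same characteristic polynomial as A) gives
  χ_A(x) = x^4 - 16*x^3 + 96*x^2 - 256*x + 256
which factors as (x - 4)^4. The eigenvalues (with algebraic multiplicities) are λ = 4 with multiplicity 4.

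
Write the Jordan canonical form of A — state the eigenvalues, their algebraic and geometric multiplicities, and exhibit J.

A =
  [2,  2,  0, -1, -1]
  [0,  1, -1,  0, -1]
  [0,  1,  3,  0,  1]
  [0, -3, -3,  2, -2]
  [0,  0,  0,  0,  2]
J_3(2) ⊕ J_2(2)

The characteristic polynomial is
  det(x·I − A) = x^5 - 10*x^4 + 40*x^3 - 80*x^2 + 80*x - 32 = (x - 2)^5

Eigenvalues and multiplicities (the geometric multiplicity of λ is n − rank(A − λI), which equals the number of Jordan blocks for λ):
  λ = 2: algebraic multiplicity = 5, geometric multiplicity = 2

Determining the block sizes for each eigenvalue:
  λ = 2: with am = 5 and gm = 2, the partition is not yet determined (e.g. several partitions of 5 into 2 parts exist). Let N = A − (2)·I. Computing rank(N^1) = 3, rank(N^2) = 1, rank(N^3) = 0; the number of blocks of size ≥ j is rank(N^{j−1}) − rank(N^j), giving [2, 2, 1]. So we have 1 block(s) of size 3, 1 block(s) of size 2 → block sizes [3, 2]

Assembling the blocks gives a Jordan form
J =
  [2, 1, 0, 0, 0]
  [0, 2, 1, 0, 0]
  [0, 0, 2, 0, 0]
  [0, 0, 0, 2, 1]
  [0, 0, 0, 0, 2]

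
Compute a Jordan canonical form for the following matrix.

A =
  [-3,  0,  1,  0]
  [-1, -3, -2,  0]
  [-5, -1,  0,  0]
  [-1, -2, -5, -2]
J_3(-2) ⊕ J_1(-2)

The characteristic polynomial is
  det(x·I − A) = x^4 + 8*x^3 + 24*x^2 + 32*x + 16 = (x + 2)^4

Eigenvalues and multiplicities (the geometric multiplicity of λ is n − rank(A − λI), which equals the number of Jordan blocks for λ):
  λ = -2: algebraic multiplicity = 4, geometric multiplicity = 2

Determining the block sizes for each eigenvalue:
  λ = -2: with am = 4 and gm = 2, the partition is not yet determined (e.g. several partitions of 4 into 2 parts exist). Let N = A − (-2)·I. Computing rank(N^1) = 2, rank(N^2) = 1, rank(N^3) = 0; the number of blocks of size ≥ j is rank(N^{j−1}) − rank(N^j), giving [2, 1, 1]. So we have 1 block(s) of size 3, 1 block(s) of size 1 → block sizes [3, 1]

Assembling the blocks gives a Jordan form
J =
  [-2,  1,  0,  0]
  [ 0, -2,  1,  0]
  [ 0,  0, -2,  0]
  [ 0,  0,  0, -2]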